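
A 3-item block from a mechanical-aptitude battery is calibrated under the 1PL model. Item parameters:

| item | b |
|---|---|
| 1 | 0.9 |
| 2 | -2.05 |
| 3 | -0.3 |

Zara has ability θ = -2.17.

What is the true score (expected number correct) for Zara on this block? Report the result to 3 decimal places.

P(θ) = 1 / (1 + exp(−(θ − b)))
P_1 = 1/(1+e^{3.0700}) = 0.0444
P_2 = 1/(1+e^{0.1200}) = 0.4700
P_3 = 1/(1+e^{1.8700}) = 0.1335
E[score] = 0.0444 + 0.4700 + 0.1335 = 0.6479

0.648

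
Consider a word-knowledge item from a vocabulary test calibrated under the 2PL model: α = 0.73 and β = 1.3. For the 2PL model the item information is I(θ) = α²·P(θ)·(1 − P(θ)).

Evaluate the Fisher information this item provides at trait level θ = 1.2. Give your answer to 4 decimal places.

P = 1/(1+e^{0.0730}) = 0.4818
P(1−P) = 0.4818 × 0.5182 = 0.2497
I = α² × P(1−P) = 0.73² × 0.2497 = 0.13305

0.1330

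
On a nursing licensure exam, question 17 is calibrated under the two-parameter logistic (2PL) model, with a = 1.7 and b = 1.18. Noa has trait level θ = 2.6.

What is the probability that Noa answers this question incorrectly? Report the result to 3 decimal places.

0.082

P(θ) = 1 / (1 + exp(−a(θ − b)))
Exponent: 1.7 × (2.6 − 1.18) = 2.4140
1/(1 + e^{-2.4140}) = 0.9179
P(incorrect) = 1 − 0.9179 = 0.0821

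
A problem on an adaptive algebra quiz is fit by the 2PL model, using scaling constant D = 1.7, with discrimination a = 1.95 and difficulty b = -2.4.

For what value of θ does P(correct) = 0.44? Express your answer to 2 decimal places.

P(θ) = 1 / (1 + exp(−D·a(θ − b)))
logit = ln(0.4400/0.5600) = -0.2412
θ = b + logit/(1.7·a) = -2.4 + (-0.2412)/3.3150 = -2.4727

-2.47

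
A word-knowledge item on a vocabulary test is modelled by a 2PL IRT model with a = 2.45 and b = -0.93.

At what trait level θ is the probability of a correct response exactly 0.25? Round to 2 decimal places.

P(θ) = 1 / (1 + exp(−a(θ − b)))
logit = ln(0.2500/0.7500) = -1.0986
θ = b + logit/(a) = -0.93 + (-1.0986)/2.4500 = -1.3784

-1.38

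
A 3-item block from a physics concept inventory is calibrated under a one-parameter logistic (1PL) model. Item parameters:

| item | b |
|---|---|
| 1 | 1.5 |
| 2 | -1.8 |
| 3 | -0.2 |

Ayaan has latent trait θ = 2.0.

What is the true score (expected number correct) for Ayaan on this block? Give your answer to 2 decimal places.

P(θ) = 1 / (1 + exp(−(θ − b)))
P_1 = 1/(1+e^{-0.5000}) = 0.6225
P_2 = 1/(1+e^{-3.8000}) = 0.9781
P_3 = 1/(1+e^{-2.2000}) = 0.9002
E[score] = 0.6225 + 0.9781 + 0.9002 = 2.5008

2.50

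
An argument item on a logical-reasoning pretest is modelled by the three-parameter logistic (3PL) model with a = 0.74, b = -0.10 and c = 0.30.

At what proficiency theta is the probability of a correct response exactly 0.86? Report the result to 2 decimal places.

1.77

P(theta) = c + (1 − c) · 1 / (1 + exp(−a(theta − b)))
Remove guessing floor: (0.86 − 0.30)/(1 − 0.30) = 0.8000
logit = ln(0.8000/0.2000) = 1.3863
theta = b + logit/(a) = -0.10 + 1.3863/0.7400 = 1.7734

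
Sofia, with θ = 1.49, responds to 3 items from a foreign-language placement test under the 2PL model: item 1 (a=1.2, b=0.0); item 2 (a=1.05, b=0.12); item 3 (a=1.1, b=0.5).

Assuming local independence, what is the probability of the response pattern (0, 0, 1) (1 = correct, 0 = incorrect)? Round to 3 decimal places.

P(θ) = 1 / (1 + exp(−a(θ − b)))
P_1 = 1/(1+e^{-1.7880}) = 0.8567
P_2 = 1/(1+e^{-1.4385}) = 0.8082
P_3 = 1/(1+e^{-1.0890}) = 0.7482
L = (1−P_1) × (1−P_2) × P_3 = 0.1433 × 0.1918 × 0.7482 = 0.02056

0.021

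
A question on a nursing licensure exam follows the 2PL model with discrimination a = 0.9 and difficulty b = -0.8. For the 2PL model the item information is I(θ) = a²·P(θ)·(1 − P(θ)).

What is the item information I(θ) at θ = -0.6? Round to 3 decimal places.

P = 1/(1+e^{-0.1800}) = 0.5449
P(1−P) = 0.5449 × 0.4551 = 0.2480
I = a² × P(1−P) = 0.9² × 0.2480 = 0.20087

0.201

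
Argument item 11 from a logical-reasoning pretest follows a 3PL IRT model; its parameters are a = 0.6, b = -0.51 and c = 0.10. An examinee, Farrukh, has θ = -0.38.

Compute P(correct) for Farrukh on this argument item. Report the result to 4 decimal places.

P(θ) = c + (1 − c) · 1 / (1 + exp(−a(θ − b)))
Exponent: 0.6 × (-0.38 − (-0.51)) = 0.0780
1/(1 + e^{-0.0780}) = 0.5195
P = 0.10 + 0.90 × 0.5195 = 0.5675

0.5675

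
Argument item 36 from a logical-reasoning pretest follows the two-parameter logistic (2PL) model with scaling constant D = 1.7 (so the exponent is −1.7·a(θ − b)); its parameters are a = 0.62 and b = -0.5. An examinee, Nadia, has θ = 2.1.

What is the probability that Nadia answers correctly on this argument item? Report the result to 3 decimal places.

P(θ) = 1 / (1 + exp(−D·a(θ − b)))
Exponent: 1.7 × 0.62 × (2.1 − (-0.5)) = 2.7404
1/(1 + e^{-2.7404}) = 0.9394
P = 0.9394

0.939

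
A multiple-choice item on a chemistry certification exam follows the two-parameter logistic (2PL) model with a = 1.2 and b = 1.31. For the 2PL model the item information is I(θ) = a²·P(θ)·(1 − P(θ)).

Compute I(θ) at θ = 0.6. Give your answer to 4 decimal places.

0.3018

P = 1/(1+e^{0.8520}) = 0.2990
P(1−P) = 0.2990 × 0.7010 = 0.2096
I = a² × P(1−P) = 1.2² × 0.2096 = 0.30183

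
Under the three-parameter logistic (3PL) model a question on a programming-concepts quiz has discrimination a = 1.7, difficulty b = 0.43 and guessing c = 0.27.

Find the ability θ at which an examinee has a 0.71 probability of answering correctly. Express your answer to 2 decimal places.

P(θ) = c + (1 − c) · 1 / (1 + exp(−a(θ − b)))
Remove guessing floor: (0.71 − 0.27)/(1 − 0.27) = 0.6027
logit = ln(0.6027/0.3973) = 0.4169
θ = b + logit/(a) = 0.43 + 0.4169/1.7000 = 0.6752

0.68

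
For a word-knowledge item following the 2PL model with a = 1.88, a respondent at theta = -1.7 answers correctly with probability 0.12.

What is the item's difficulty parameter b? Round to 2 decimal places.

P(theta) = 1 / (1 + exp(−a(theta − b)))
logit(0.12) = ln(0.12/0.88) = -1.9924
b = theta − logit/(a) = -1.7 − (-1.9924)/1.8800 = -0.6402

-0.64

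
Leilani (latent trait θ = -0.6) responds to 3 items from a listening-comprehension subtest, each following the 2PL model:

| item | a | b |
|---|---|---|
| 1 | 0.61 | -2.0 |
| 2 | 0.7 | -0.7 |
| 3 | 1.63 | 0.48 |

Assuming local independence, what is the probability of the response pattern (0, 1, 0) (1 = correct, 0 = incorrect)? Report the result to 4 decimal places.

0.1318

P(θ) = 1 / (1 + exp(−a(θ − b)))
P_1 = 1/(1+e^{-0.8540}) = 0.7014
P_2 = 1/(1+e^{-0.0700}) = 0.5175
P_3 = 1/(1+e^{1.7604}) = 0.1467
L = (1−P_1) × P_2 × (1−P_3) = 0.2986 × 0.5175 × 0.8533 = 0.13185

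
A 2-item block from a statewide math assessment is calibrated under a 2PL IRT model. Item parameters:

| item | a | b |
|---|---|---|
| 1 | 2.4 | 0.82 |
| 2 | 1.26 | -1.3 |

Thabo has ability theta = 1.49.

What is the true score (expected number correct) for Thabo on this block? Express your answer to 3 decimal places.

P(theta) = 1 / (1 + exp(−a(theta − b)))
P_1 = 1/(1+e^{-1.6080}) = 0.8331
P_2 = 1/(1+e^{-3.5154}) = 0.9711
E[score] = 0.8331 + 0.9711 = 1.8043

1.804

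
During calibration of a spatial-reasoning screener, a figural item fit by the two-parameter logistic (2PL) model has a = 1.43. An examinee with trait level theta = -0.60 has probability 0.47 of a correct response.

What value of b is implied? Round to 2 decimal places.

-0.52

P(theta) = 1 / (1 + exp(−a(theta − b)))
logit(0.47) = ln(0.47/0.53) = -0.1201
b = theta − logit/(a) = -0.60 − (-0.1201)/1.4300 = -0.5160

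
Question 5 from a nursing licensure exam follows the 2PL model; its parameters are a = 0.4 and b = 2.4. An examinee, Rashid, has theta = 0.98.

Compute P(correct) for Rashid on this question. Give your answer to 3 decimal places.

0.362

P(theta) = 1 / (1 + exp(−a(theta − b)))
Exponent: 0.4 × (0.98 − 2.4) = -0.5680
1/(1 + e^{0.5680}) = 0.3617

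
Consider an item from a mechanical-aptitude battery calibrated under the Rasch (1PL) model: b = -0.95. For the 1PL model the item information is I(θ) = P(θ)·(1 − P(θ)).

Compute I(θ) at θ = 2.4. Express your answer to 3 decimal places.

0.033

P = 1/(1+e^{-3.3500}) = 0.9661
P(1−P) = 0.9661 × 0.0339 = 0.0327
I = P(1−P) = 0.03275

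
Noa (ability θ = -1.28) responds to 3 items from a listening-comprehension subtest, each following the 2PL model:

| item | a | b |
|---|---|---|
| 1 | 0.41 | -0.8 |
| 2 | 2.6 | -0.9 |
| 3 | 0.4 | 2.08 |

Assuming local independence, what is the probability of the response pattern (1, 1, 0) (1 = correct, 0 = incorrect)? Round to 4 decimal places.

0.0970

P(θ) = 1 / (1 + exp(−a(θ − b)))
P_1 = 1/(1+e^{0.1968}) = 0.4510
P_2 = 1/(1+e^{0.9880}) = 0.2713
P_3 = 1/(1+e^{1.3440}) = 0.2069
L = P_1 × P_2 × (1−P_3) = 0.4510 × 0.2713 × 0.7931 = 0.09704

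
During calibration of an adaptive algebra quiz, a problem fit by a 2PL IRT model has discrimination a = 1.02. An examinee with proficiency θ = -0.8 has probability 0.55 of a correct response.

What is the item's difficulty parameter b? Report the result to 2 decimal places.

P(θ) = 1 / (1 + exp(−a(θ − b)))
logit(0.55) = ln(0.55/0.45) = 0.2007
b = θ − logit/(a) = -0.8 − 0.2007/1.0200 = -0.9967

-1.00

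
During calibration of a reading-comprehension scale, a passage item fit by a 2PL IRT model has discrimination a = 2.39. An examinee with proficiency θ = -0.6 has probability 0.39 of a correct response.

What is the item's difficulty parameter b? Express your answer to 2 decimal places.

P(θ) = 1 / (1 + exp(−a(θ − b)))
logit(0.39) = ln(0.39/0.61) = -0.4473
b = θ − logit/(a) = -0.6 − (-0.4473)/2.3900 = -0.4128

-0.41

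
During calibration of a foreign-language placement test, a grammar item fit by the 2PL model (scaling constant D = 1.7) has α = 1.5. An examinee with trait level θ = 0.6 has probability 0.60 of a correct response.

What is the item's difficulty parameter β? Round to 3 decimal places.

0.441

P(θ) = 1 / (1 + exp(−D·α(θ − β)))
logit(0.60) = ln(0.60/0.40) = 0.4055
β = θ − logit/(1.7·α) = 0.6 − 0.4055/2.5500 = 0.4410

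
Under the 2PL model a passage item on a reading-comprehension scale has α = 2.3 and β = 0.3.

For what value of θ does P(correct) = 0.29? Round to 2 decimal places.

-0.09

P(θ) = 1 / (1 + exp(−α(θ − β)))
logit = ln(0.2900/0.7100) = -0.8954
θ = β + logit/(α) = 0.3 + (-0.8954)/2.3000 = -0.0893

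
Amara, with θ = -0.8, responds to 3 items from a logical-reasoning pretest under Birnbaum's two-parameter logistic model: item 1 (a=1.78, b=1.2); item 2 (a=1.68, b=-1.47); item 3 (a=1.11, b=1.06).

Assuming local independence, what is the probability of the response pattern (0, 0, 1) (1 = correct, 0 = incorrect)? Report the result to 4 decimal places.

P(θ) = 1 / (1 + exp(−a(θ − b)))
P_1 = 1/(1+e^{3.5600}) = 0.0277
P_2 = 1/(1+e^{-1.1256}) = 0.7550
P_3 = 1/(1+e^{2.0646}) = 0.1126
L = (1−P_1) × (1−P_2) × P_3 = 0.9723 × 0.2450 × 0.1126 = 0.02682

0.0268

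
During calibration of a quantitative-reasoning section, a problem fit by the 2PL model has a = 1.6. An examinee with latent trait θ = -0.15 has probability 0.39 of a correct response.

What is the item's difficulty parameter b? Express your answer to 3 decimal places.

P(θ) = 1 / (1 + exp(−a(θ − b)))
logit(0.39) = ln(0.39/0.61) = -0.4473
b = θ − logit/(a) = -0.15 − (-0.4473)/1.6000 = 0.1296

0.130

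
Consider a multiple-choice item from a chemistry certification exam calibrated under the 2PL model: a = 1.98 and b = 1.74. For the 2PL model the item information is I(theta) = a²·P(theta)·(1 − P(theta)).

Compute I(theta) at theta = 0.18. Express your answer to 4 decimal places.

P = 1/(1+e^{3.0888}) = 0.0436
P(1−P) = 0.0436 × 0.9564 = 0.0417
I = a² × P(1−P) = 1.98² × 0.0417 = 0.16338

0.1634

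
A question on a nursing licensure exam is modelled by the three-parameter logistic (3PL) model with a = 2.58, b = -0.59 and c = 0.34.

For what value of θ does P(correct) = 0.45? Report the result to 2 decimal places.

P(θ) = c + (1 − c) · 1 / (1 + exp(−a(θ − b)))
Remove guessing floor: (0.45 − 0.34)/(1 − 0.34) = 0.1667
logit = ln(0.1667/0.8333) = -1.6094
θ = b + logit/(a) = -0.59 + (-1.6094)/2.5800 = -1.2138

-1.21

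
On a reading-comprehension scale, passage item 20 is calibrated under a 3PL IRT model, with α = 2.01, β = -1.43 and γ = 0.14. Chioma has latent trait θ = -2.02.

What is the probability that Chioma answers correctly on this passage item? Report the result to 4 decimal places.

P(θ) = γ + (1 − γ) · 1 / (1 + exp(−α(θ − β)))
Exponent: 2.01 × (-2.02 − (-1.43)) = -1.1859
1/(1 + e^{1.1859}) = 0.2340
P = 0.14 + 0.86 × 0.2340 = 0.3412

0.3412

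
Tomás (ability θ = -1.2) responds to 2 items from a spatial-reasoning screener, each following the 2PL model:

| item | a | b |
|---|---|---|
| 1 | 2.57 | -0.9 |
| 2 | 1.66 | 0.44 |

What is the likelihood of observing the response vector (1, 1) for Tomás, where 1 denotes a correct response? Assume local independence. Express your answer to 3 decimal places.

0.020

P(θ) = 1 / (1 + exp(−a(θ − b)))
P_1 = 1/(1+e^{0.7710}) = 0.3163
P_2 = 1/(1+e^{2.7224}) = 0.0617
L = P_1 × P_2 = 0.3163 × 0.0617 = 0.01950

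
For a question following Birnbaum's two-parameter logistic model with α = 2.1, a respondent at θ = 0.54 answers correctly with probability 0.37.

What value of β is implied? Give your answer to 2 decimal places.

0.79

P(θ) = 1 / (1 + exp(−α(θ − β)))
logit(0.37) = ln(0.37/0.63) = -0.5322
β = θ − logit/(α) = 0.54 − (-0.5322)/2.1000 = 0.7934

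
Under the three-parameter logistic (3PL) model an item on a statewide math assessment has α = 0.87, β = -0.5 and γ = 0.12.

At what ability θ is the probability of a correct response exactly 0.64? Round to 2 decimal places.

P(θ) = γ + (1 − γ) · 1 / (1 + exp(−α(θ − β)))
Remove guessing floor: (0.64 − 0.12)/(1 − 0.12) = 0.5909
logit = ln(0.5909/0.4091) = 0.3677
θ = β + logit/(α) = -0.5 + 0.3677/0.8700 = -0.0773

-0.08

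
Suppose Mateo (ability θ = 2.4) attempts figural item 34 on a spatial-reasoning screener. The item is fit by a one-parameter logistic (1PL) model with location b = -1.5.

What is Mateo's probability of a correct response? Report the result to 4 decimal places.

0.9802

P(θ) = 1 / (1 + exp(−(θ − b)))
Exponent: (2.4 − (-1.5)) = 3.9000
1/(1 + e^{-3.9000}) = 0.9802
P = 0.9802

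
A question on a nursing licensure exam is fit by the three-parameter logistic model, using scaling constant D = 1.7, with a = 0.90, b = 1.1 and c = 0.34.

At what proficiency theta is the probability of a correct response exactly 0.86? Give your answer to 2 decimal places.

1.96

P(theta) = c + (1 − c) · 1 / (1 + exp(−D·a(theta − b)))
Remove guessing floor: (0.86 − 0.34)/(1 − 0.34) = 0.7879
logit = ln(0.7879/0.2121) = 1.3122
theta = b + logit/(1.7·a) = 1.1 + 1.3122/1.5300 = 1.9576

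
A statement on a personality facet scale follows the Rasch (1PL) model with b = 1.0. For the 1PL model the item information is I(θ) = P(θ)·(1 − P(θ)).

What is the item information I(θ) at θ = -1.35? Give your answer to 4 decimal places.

0.0795

P = 1/(1+e^{2.3500}) = 0.0871
P(1−P) = 0.0871 × 0.9129 = 0.0795
I = P(1−P) = 0.07949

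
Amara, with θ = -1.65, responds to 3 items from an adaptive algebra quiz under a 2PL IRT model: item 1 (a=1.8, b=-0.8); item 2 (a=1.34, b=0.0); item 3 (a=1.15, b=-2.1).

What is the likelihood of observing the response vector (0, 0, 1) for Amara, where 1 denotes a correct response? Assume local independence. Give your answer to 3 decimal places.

P(θ) = 1 / (1 + exp(−a(θ − b)))
P_1 = 1/(1+e^{1.5300}) = 0.1780
P_2 = 1/(1+e^{2.2110}) = 0.0988
P_3 = 1/(1+e^{-0.5175}) = 0.6266
L = (1−P_1) × (1−P_2) × P_3 = 0.8220 × 0.9012 × 0.6266 = 0.46417

0.464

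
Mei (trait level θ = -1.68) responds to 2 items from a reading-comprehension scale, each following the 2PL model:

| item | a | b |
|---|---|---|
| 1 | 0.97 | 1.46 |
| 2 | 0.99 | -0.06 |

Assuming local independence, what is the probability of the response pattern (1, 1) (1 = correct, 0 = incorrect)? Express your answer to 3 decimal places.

P(θ) = 1 / (1 + exp(−a(θ − b)))
P_1 = 1/(1+e^{3.0458}) = 0.0454
P_2 = 1/(1+e^{1.6038}) = 0.1675
L = P_1 × P_2 = 0.0454 × 0.1675 = 0.00760

0.008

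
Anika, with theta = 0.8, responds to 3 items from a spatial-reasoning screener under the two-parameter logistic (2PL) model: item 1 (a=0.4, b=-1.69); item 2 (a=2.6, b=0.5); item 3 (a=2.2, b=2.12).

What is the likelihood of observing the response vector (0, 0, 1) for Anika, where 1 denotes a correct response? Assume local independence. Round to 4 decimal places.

P(theta) = 1 / (1 + exp(−a(theta − b)))
P_1 = 1/(1+e^{-0.9960}) = 0.7303
P_2 = 1/(1+e^{-0.7800}) = 0.6857
P_3 = 1/(1+e^{2.9040}) = 0.0520
L = (1−P_1) × (1−P_2) × P_3 = 0.2697 × 0.3143 × 0.0520 = 0.00440

0.0044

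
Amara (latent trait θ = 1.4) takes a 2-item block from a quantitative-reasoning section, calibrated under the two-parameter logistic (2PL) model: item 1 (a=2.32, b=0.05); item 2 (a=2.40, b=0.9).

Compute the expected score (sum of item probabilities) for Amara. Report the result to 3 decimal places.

1.727

P(θ) = 1 / (1 + exp(−a(θ − b)))
P_1 = 1/(1+e^{-3.1320}) = 0.9582
P_2 = 1/(1+e^{-1.2000}) = 0.7685
E[score] = 0.9582 + 0.7685 = 1.7267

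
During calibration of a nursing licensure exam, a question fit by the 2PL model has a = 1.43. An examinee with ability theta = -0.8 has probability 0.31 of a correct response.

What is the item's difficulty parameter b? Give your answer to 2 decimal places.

P(theta) = 1 / (1 + exp(−a(theta − b)))
logit(0.31) = ln(0.31/0.69) = -0.8001
b = theta − logit/(a) = -0.8 − (-0.8001)/1.4300 = -0.2405

-0.24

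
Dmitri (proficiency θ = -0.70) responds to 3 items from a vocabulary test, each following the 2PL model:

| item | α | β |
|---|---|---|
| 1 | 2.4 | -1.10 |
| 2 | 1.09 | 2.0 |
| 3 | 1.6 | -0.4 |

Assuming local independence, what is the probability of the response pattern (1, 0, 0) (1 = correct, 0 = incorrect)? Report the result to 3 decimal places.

P(θ) = 1 / (1 + exp(−α(θ − β)))
P_1 = 1/(1+e^{-0.9600}) = 0.7231
P_2 = 1/(1+e^{2.9430}) = 0.0501
P_3 = 1/(1+e^{0.4800}) = 0.3823
L = P_1 × (1−P_2) × (1−P_3) = 0.7231 × 0.9499 × 0.6177 = 0.42434

0.424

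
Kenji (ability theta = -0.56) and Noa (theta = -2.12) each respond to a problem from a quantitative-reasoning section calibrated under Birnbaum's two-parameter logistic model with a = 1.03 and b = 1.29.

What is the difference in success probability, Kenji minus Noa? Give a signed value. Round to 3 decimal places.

P(theta) = 1 / (1 + exp(−a(theta − b)))
P(Kenji) = 0.1295  [exponent -1.9055]
P(Noa) = 0.0290  [exponent -3.5123]
Difference = 0.1295 − 0.0290 = 0.1005

0.101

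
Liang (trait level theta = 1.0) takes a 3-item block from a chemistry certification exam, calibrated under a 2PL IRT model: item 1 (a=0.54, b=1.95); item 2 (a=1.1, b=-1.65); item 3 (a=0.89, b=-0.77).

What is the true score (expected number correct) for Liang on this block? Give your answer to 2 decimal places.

2.15

P(theta) = 1 / (1 + exp(−a(theta − b)))
P_1 = 1/(1+e^{0.5130}) = 0.3745
P_2 = 1/(1+e^{-2.9150}) = 0.9486
P_3 = 1/(1+e^{-1.5753}) = 0.8285
E[score] = 0.3745 + 0.9486 + 0.8285 = 2.1516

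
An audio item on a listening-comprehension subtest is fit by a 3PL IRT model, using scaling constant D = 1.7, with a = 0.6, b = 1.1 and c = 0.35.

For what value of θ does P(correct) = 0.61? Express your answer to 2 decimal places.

P(θ) = c + (1 − c) · 1 / (1 + exp(−D·a(θ − b)))
Remove guessing floor: (0.61 − 0.35)/(1 − 0.35) = 0.4000
logit = ln(0.4000/0.6000) = -0.4055
θ = b + logit/(1.7·a) = 1.1 + (-0.4055)/1.0200 = 0.7025

0.70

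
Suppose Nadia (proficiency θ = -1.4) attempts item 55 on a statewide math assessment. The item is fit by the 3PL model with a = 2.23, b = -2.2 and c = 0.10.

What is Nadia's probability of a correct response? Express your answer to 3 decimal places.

0.871

P(θ) = c + (1 − c) · 1 / (1 + exp(−a(θ − b)))
Exponent: 2.23 × (-1.4 − (-2.2)) = 1.7840
1/(1 + e^{-1.7840}) = 0.8562
P = 0.10 + 0.90 × 0.8562 = 0.8706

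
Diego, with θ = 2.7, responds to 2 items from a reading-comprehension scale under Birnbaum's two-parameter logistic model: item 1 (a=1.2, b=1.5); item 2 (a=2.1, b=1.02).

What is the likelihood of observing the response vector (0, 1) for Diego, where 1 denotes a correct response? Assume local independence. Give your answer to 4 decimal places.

P(θ) = 1 / (1 + exp(−a(θ − b)))
P_1 = 1/(1+e^{-1.4400}) = 0.8085
P_2 = 1/(1+e^{-3.5280}) = 0.9715
L = (1−P_1) × P_2 = 0.1915 × 0.9715 = 0.18608

0.1861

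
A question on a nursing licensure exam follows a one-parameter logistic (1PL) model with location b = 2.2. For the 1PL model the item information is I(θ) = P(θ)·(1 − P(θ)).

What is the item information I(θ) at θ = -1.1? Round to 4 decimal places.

0.0343

P = 1/(1+e^{3.3000}) = 0.0356
P(1−P) = 0.0356 × 0.9644 = 0.0343
I = P(1−P) = 0.03431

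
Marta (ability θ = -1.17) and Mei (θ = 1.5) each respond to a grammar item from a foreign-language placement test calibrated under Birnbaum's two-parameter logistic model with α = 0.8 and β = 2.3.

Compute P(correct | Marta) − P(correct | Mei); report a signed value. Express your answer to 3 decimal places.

-0.287

P(θ) = 1 / (1 + exp(−α(θ − β)))
P(Marta) = 0.0586  [exponent -2.7760]
P(Mei) = 0.3452  [exponent -0.6400]
Difference = 0.0586 − 0.3452 = -0.2866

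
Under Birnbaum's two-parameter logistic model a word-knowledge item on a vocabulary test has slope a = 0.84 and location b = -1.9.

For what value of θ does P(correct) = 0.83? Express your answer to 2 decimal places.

-0.01

P(θ) = 1 / (1 + exp(−a(θ − b)))
logit = ln(0.8300/0.1700) = 1.5856
θ = b + logit/(a) = -1.9 + 1.5856/0.8400 = -0.0123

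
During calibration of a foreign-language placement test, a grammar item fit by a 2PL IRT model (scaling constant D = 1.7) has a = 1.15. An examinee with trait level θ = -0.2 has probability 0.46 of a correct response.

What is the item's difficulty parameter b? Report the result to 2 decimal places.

P(θ) = 1 / (1 + exp(−D·a(θ − b)))
logit(0.46) = ln(0.46/0.54) = -0.1603
b = θ − logit/(1.7·a) = -0.2 − (-0.1603)/1.9550 = -0.1180

-0.12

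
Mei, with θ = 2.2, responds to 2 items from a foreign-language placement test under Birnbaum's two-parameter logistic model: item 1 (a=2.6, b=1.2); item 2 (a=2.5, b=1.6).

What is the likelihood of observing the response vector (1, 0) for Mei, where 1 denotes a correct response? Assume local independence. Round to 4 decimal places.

P(θ) = 1 / (1 + exp(−a(θ − b)))
P_1 = 1/(1+e^{-2.6000}) = 0.9309
P_2 = 1/(1+e^{-1.5000}) = 0.8176
L = P_1 × (1−P_2) = 0.9309 × 0.1824 = 0.16981

0.1698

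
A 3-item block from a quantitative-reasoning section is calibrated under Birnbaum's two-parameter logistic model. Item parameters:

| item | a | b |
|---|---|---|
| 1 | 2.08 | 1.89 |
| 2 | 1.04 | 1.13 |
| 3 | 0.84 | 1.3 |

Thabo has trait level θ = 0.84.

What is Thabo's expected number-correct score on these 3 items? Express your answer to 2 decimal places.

P(θ) = 1 / (1 + exp(−a(θ − b)))
P_1 = 1/(1+e^{2.1840}) = 0.1012
P_2 = 1/(1+e^{0.3016}) = 0.4252
P_3 = 1/(1+e^{0.3864}) = 0.4046
E[score] = 0.1012 + 0.4252 + 0.4046 = 0.9309

0.93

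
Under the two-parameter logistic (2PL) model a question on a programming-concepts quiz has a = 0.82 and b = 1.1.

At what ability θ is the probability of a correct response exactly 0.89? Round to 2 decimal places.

3.65

P(θ) = 1 / (1 + exp(−a(θ − b)))
logit = ln(0.8900/0.1100) = 2.0907
θ = b + logit/(a) = 1.1 + 2.0907/0.8200 = 3.6497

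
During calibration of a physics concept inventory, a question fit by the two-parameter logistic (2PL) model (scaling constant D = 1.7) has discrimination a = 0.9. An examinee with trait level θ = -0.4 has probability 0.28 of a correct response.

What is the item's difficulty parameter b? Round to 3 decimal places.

0.217

P(θ) = 1 / (1 + exp(−D·a(θ − b)))
logit(0.28) = ln(0.28/0.72) = -0.9445
b = θ − logit/(1.7·a) = -0.4 − (-0.9445)/1.5300 = 0.2173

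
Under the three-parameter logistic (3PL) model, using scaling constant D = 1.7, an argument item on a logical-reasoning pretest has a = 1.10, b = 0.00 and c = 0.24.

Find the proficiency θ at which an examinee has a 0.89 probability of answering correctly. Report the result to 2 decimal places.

P(θ) = c + (1 − c) · 1 / (1 + exp(−D·a(θ − b)))
Remove guessing floor: (0.89 − 0.24)/(1 − 0.24) = 0.8553
logit = ln(0.8553/0.1447) = 1.7765
θ = b + logit/(1.7·a) = 0.00 + 1.7765/1.8700 = 0.9500

0.95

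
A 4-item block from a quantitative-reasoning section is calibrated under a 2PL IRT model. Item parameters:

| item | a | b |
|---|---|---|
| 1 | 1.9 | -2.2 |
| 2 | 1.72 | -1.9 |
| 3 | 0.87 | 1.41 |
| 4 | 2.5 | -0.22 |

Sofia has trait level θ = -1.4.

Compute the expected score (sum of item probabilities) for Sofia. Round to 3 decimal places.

1.653

P(θ) = 1 / (1 + exp(−a(θ − b)))
P_1 = 1/(1+e^{-1.5200}) = 0.8205
P_2 = 1/(1+e^{-0.8600}) = 0.7027
P_3 = 1/(1+e^{2.4447}) = 0.0798
P_4 = 1/(1+e^{2.9500}) = 0.0497
E[score] = 0.8205 + 0.7027 + 0.0798 + 0.0497 = 1.6528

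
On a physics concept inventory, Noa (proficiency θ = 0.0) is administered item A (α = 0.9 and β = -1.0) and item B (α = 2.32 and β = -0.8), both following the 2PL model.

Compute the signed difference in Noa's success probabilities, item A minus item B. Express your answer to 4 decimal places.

P(θ) = 1 / (1 + exp(−α(θ − β)))
P_A = 0.7109
P_B = 0.8648
P_A − P_B = -0.1539

-0.1539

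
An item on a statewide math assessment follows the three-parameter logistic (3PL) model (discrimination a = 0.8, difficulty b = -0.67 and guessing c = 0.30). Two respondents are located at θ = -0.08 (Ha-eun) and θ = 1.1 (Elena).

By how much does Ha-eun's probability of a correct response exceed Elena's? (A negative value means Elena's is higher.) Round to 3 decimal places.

-0.132

P(θ) = c + (1 − c) · 1 / (1 + exp(−a(θ − b)))
P(Ha-eun) = 0.7311  [exponent 0.4720]
P(Elena) = 0.8633  [exponent 1.4160]
Difference = 0.7311 − 0.8633 = -0.1322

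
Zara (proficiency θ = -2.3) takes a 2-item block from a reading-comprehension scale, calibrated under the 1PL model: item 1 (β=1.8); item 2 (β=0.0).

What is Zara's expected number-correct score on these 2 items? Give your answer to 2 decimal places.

0.11

P(θ) = 1 / (1 + exp(−(θ − β)))
P_1 = 1/(1+e^{4.1000}) = 0.0163
P_2 = 1/(1+e^{2.3000}) = 0.0911
E[score] = 0.0163 + 0.0911 = 0.1074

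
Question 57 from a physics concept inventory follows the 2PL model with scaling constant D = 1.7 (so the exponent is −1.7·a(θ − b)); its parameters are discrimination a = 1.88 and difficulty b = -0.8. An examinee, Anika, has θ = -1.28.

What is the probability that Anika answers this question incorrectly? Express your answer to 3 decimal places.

P(θ) = 1 / (1 + exp(−D·a(θ − b)))
Exponent: 1.7 × 1.88 × (-1.28 − (-0.8)) = -1.5341
1/(1 + e^{1.5341}) = 0.1774
P = 0.1774
P(incorrect) = 1 − 0.1774 = 0.8226

0.823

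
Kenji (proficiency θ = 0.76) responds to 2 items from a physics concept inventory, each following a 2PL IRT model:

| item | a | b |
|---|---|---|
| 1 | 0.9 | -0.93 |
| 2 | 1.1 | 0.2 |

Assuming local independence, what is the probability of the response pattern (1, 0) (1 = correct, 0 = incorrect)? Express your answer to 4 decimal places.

0.2878

P(θ) = 1 / (1 + exp(−a(θ − b)))
P_1 = 1/(1+e^{-1.5210}) = 0.8207
P_2 = 1/(1+e^{-0.6160}) = 0.6493
L = P_1 × (1−P_2) = 0.8207 × 0.3507 = 0.28781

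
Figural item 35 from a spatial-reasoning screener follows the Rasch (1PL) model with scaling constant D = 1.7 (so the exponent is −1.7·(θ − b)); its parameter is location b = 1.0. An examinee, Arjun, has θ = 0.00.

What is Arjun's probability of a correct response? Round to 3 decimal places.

0.154

P(θ) = 1 / (1 + exp(−D·(θ − b)))
Exponent: 1.7 × (0.00 − 1.0) = -1.7000
1/(1 + e^{1.7000}) = 0.1545
P = 0.1545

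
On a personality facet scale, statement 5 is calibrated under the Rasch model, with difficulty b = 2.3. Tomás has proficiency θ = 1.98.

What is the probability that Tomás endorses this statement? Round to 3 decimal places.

P(θ) = 1 / (1 + exp(−(θ − b)))
Exponent: (1.98 − 2.3) = -0.3200
1/(1 + e^{0.3200}) = 0.4207
P = 0.4207

0.421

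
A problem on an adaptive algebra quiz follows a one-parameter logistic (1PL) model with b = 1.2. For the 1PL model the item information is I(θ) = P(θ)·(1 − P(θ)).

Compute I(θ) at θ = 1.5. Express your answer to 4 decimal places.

0.2445

P = 1/(1+e^{-0.3000}) = 0.5744
P(1−P) = 0.5744 × 0.4256 = 0.2445
I = P(1−P) = 0.24446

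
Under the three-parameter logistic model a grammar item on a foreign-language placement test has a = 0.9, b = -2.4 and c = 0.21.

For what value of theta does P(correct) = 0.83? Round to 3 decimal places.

-0.962

P(theta) = c + (1 − c) · 1 / (1 + exp(−a(theta − b)))
Remove guessing floor: (0.83 − 0.21)/(1 − 0.21) = 0.7848
logit = ln(0.7848/0.2152) = 1.2939
theta = b + logit/(a) = -2.4 + 1.2939/0.9000 = -0.9623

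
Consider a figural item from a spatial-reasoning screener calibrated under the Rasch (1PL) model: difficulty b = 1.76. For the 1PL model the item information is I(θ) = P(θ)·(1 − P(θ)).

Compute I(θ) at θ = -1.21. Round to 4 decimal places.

0.0464

P = 1/(1+e^{2.9700}) = 0.0488
P(1−P) = 0.0488 × 0.9512 = 0.0464
I = P(1−P) = 0.04642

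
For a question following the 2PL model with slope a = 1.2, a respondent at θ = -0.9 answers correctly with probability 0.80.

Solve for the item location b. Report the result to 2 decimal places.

P(θ) = 1 / (1 + exp(−a(θ − b)))
logit(0.80) = ln(0.80/0.20) = 1.3863
b = θ − logit/(a) = -0.9 − 1.3863/1.2000 = -2.0552

-2.06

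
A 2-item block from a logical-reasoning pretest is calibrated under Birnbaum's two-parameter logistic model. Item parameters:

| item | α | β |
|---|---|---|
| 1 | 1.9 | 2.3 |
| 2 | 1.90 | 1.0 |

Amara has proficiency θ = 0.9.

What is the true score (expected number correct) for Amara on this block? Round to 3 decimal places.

0.518

P(θ) = 1 / (1 + exp(−α(θ − β)))
P_1 = 1/(1+e^{2.6600}) = 0.0654
P_2 = 1/(1+e^{0.1900}) = 0.4526
E[score] = 0.0654 + 0.4526 = 0.5180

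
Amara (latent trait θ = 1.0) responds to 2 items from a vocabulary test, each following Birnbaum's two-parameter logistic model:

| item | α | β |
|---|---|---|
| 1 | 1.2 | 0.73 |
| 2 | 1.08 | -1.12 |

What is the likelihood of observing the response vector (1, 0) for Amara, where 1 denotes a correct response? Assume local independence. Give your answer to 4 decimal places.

P(θ) = 1 / (1 + exp(−α(θ − β)))
P_1 = 1/(1+e^{-0.3240}) = 0.5803
P_2 = 1/(1+e^{-2.2896}) = 0.9080
L = P_1 × (1−P_2) = 0.5803 × 0.0920 = 0.05338

0.0534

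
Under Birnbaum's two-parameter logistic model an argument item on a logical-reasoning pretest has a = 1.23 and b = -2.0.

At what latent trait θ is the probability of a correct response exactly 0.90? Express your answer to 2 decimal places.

P(θ) = 1 / (1 + exp(−a(θ − b)))
logit = ln(0.9000/0.1000) = 2.1972
θ = b + logit/(a) = -2.0 + 2.1972/1.2300 = -0.2136

-0.21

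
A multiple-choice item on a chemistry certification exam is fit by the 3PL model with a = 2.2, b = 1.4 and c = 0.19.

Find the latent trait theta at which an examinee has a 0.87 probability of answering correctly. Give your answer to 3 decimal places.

2.152

P(theta) = c + (1 − c) · 1 / (1 + exp(−a(theta − b)))
Remove guessing floor: (0.87 − 0.19)/(1 − 0.19) = 0.8395
logit = ln(0.8395/0.1605) = 1.6546
theta = b + logit/(a) = 1.4 + 1.6546/2.2000 = 2.1521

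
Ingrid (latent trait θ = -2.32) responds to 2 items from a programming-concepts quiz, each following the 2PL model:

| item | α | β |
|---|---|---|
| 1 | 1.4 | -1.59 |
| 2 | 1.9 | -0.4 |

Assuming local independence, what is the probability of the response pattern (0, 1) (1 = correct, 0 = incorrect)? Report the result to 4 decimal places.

P(θ) = 1 / (1 + exp(−α(θ − β)))
P_1 = 1/(1+e^{1.0220}) = 0.2646
P_2 = 1/(1+e^{3.6480}) = 0.0254
L = (1−P_1) × P_2 = 0.7354 × 0.0254 = 0.01867

0.0187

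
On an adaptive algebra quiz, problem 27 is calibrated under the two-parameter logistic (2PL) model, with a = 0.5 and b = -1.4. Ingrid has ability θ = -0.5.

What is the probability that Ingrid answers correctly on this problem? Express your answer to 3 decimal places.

0.611

P(θ) = 1 / (1 + exp(−a(θ − b)))
Exponent: 0.5 × (-0.5 − (-1.4)) = 0.4500
1/(1 + e^{-0.4500}) = 0.6106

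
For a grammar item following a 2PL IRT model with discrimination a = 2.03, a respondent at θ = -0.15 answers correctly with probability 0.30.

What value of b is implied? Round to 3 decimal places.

0.267

P(θ) = 1 / (1 + exp(−a(θ − b)))
logit(0.30) = ln(0.30/0.70) = -0.8473
b = θ − logit/(a) = -0.15 − (-0.8473)/2.0300 = 0.2674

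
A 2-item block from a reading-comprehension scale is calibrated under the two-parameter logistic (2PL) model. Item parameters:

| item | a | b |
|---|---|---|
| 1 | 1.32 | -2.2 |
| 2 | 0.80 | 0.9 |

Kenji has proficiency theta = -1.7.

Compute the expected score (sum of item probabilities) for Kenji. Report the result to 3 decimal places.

P(theta) = 1 / (1 + exp(−a(theta − b)))
P_1 = 1/(1+e^{-0.6600}) = 0.6593
P_2 = 1/(1+e^{2.0800}) = 0.1111
E[score] = 0.6593 + 0.1111 = 0.7703

0.770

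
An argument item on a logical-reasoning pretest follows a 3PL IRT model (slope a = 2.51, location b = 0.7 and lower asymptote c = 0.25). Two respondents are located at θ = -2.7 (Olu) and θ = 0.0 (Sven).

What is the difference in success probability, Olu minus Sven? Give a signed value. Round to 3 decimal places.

-0.110

P(θ) = c + (1 − c) · 1 / (1 + exp(−a(θ − b)))
P(Olu) = 0.2501  [exponent -8.5340]
P(Sven) = 0.3604  [exponent -1.7570]
Difference = 0.2501 − 0.3604 = -0.1102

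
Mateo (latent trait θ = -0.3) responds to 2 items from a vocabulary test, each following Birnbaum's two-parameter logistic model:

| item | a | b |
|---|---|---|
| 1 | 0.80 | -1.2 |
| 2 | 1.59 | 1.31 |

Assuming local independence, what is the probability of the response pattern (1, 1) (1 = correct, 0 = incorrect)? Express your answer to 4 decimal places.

P(θ) = 1 / (1 + exp(−a(θ − b)))
P_1 = 1/(1+e^{-0.7200}) = 0.6726
P_2 = 1/(1+e^{2.5599}) = 0.0718
L = P_1 × P_2 = 0.6726 × 0.0718 = 0.04827

0.0483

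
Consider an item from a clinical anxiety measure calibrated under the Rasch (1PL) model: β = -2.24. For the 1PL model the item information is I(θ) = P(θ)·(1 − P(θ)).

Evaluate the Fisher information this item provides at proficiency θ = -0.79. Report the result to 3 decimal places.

P = 1/(1+e^{-1.4500}) = 0.8100
P(1−P) = 0.8100 × 0.1900 = 0.1539
I = P(1−P) = 0.15390

0.154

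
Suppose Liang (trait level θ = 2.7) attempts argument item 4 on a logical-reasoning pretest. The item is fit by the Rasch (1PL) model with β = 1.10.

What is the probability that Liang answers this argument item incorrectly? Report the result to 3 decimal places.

P(θ) = 1 / (1 + exp(−(θ − β)))
Exponent: (2.7 − 1.10) = 1.6000
1/(1 + e^{-1.6000}) = 0.8320
P = 0.8320
P(incorrect) = 1 − 0.8320 = 0.1680

0.168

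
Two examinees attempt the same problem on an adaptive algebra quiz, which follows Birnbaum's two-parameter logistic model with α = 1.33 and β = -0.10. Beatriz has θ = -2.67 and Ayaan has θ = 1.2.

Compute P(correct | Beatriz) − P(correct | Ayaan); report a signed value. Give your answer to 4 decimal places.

-0.8175

P(θ) = 1 / (1 + exp(−α(θ − β)))
P(Beatriz) = 0.0317  [exponent -3.4181]
P(Ayaan) = 0.8493  [exponent 1.7290]
Difference = 0.0317 − 0.8493 = -0.8175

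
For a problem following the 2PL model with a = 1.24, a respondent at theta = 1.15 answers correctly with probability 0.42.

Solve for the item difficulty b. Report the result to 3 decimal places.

P(theta) = 1 / (1 + exp(−a(theta − b)))
logit(0.42) = ln(0.42/0.58) = -0.3228
b = theta − logit/(a) = 1.15 − (-0.3228)/1.2400 = 1.4103

1.410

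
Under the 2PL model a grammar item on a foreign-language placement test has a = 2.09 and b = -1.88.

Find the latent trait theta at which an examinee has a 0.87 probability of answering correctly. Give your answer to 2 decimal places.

P(theta) = 1 / (1 + exp(−a(theta − b)))
logit = ln(0.8700/0.1300) = 1.9010
theta = b + logit/(a) = -1.88 + 1.9010/2.0900 = -0.9705

-0.97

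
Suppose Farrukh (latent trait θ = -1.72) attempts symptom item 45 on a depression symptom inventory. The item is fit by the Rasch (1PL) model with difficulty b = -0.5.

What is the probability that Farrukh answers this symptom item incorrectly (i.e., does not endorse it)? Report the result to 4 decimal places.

0.7721

P(θ) = 1 / (1 + exp(−(θ − b)))
Exponent: (-1.72 − (-0.5)) = -1.2200
1/(1 + e^{1.2200}) = 0.2279
P = 0.2279
P(incorrect) = 1 − 0.2279 = 0.7721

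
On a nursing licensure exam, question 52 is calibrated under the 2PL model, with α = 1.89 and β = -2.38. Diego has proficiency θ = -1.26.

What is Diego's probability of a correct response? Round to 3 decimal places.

0.893

P(θ) = 1 / (1 + exp(−α(θ − β)))
Exponent: 1.89 × (-1.26 − (-2.38)) = 2.1168
1/(1 + e^{-2.1168}) = 0.8925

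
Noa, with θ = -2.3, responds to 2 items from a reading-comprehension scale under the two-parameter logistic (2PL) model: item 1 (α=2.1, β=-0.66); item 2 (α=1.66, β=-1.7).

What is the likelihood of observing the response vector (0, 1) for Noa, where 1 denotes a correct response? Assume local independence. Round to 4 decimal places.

P(θ) = 1 / (1 + exp(−α(θ − β)))
P_1 = 1/(1+e^{3.4440}) = 0.0309
P_2 = 1/(1+e^{0.9960}) = 0.2697
L = (1−P_1) × P_2 = 0.9691 × 0.2697 = 0.26138

0.2614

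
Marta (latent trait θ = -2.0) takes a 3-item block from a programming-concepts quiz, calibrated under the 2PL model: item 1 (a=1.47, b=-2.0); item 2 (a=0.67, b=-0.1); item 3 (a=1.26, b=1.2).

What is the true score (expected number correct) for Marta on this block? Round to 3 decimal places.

P(θ) = 1 / (1 + exp(−a(θ − b)))
P_1 = 1/(1+e^{0.0000}) = 0.5000
P_2 = 1/(1+e^{1.2730}) = 0.2187
P_3 = 1/(1+e^{4.0320}) = 0.0174
E[score] = 0.5000 + 0.2187 + 0.0174 = 0.7362

0.736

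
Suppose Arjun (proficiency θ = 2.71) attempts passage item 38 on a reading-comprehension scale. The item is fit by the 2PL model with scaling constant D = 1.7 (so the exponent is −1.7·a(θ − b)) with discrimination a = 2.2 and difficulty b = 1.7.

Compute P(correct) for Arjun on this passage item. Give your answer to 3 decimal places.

P(θ) = 1 / (1 + exp(−D·a(θ − b)))
Exponent: 1.7 × 2.2 × (2.71 − 1.7) = 3.7774
1/(1 + e^{-3.7774}) = 0.9776
P = 0.9776

0.978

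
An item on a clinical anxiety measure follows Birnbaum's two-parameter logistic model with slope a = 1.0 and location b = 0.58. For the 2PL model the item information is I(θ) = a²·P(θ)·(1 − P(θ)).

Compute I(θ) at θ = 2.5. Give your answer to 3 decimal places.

0.112

P = 1/(1+e^{-1.9200}) = 0.8721
P(1−P) = 0.8721 × 0.1279 = 0.1115
I = a² × P(1−P) = 1.0² × 0.1115 = 0.11151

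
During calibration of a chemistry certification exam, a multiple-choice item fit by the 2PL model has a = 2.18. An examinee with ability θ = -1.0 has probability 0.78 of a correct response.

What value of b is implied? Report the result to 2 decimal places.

-1.58

P(θ) = 1 / (1 + exp(−a(θ − b)))
logit(0.78) = ln(0.78/0.22) = 1.2657
b = θ − logit/(a) = -1.0 − 1.2657/2.1800 = -1.5806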